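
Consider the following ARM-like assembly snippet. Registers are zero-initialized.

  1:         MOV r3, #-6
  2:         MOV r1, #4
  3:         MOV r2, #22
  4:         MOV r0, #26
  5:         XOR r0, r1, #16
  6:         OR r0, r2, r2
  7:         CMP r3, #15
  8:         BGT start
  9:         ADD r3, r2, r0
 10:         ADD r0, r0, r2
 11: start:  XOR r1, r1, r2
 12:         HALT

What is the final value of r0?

44

after MOV r3, #-6: r3=-6
after MOV r1, #4: r1=4
after MOV r2, #22: r2=22
after MOV r0, #26: r0=26
after XOR r0, r1, #16: r0=4^16=20
after OR r0, r2, r2: r0=22|22=22
CMP r3, #15  (cmp -6,15)
BGT start: not taken
after ADD r3, r2, r0: r3=22+22=44
after ADD r0, r0, r2: r0=22+22=44
after XOR r1, r1, r2: r1=4^22=18
halt.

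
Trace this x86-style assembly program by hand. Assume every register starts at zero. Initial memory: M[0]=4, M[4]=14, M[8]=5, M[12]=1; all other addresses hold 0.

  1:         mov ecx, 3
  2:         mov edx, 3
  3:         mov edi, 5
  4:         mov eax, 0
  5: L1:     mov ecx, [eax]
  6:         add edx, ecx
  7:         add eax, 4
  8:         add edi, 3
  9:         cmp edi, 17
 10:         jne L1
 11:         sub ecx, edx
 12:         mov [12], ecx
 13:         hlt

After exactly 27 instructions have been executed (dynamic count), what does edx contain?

mov ecx, 3 → ecx=3
mov edx, 3 → edx=3
mov edi, 5 → edi=5
mov eax, 0 → eax=0
mov ecx, [eax] → ecx=M[0]=4
add edx, ecx → edx=3+4=7
add eax, 4 → eax=0+4=4
add edi, 3 → edi=5+3=8
cmp edi, 17  (cmp 8,17)
jne L1: taken
mov ecx, [eax] → ecx=M[4]=14
add edx, ecx → edx=7+14=21
add eax, 4 → eax=4+4=8
add edi, 3 → edi=8+3=11
cmp edi, 17  (cmp 11,17)
jne L1: taken
mov ecx, [eax] → ecx=M[8]=5
add edx, ecx → edx=21+5=26
add eax, 4 → eax=8+4=12
add edi, 3 → edi=11+3=14
cmp edi, 17  (cmp 14,17)
jne L1: taken
mov ecx, [eax] → ecx=M[12]=1
add edx, ecx → edx=26+1=27
add eax, 4 → eax=12+4=16
add edi, 3 → edi=14+3=17
cmp edi, 17  (cmp 17,17)
After step 27: edx = 27.

27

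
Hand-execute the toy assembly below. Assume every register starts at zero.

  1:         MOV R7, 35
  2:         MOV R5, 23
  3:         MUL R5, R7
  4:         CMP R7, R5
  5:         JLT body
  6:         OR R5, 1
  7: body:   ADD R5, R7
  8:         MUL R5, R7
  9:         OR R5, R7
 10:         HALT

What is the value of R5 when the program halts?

29435

after MOV R7, 35: R7=35
after MOV R5, 23: R5=23
after MUL R5, R7: R5=23*35=805
CMP R7, R5  (cmp 35,805)
JLT body: taken
after ADD R5, R7: R5=805+35=840
after MUL R5, R7: R5=840*35=29400
after OR R5, R7: R5=29400|35=29435
halt.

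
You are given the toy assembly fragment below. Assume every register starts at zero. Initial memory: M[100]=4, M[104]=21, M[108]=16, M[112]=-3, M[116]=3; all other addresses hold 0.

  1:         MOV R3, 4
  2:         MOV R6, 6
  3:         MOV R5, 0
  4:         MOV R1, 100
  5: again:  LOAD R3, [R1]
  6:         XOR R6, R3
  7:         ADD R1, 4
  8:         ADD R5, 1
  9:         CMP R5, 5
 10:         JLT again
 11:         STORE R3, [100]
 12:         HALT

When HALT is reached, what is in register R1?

120

MOV R3, 4 → R3=4
MOV R6, 6 → R6=6
MOV R5, 0 → R5=0
MOV R1, 100 → R1=100
LOAD R3, [R1] → R3=M[100]=4
XOR R6, R3 → R6=6^4=2
ADD R1, 4 → R1=100+4=104
ADD R5, 1 → R5=0+1=1
CMP R5, 5  (cmp 1,5)
JLT again: taken
LOAD R3, [R1] → R3=M[104]=21
XOR R6, R3 → R6=2^21=23
ADD R1, 4 → R1=104+4=108
ADD R5, 1 → R5=1+1=2
CMP R5, 5  (cmp 2,5)
JLT again: taken
LOAD R3, [R1] → R3=M[108]=16
XOR R6, R3 → R6=23^16=7
ADD R1, 4 → R1=108+4=112
ADD R5, 1 → R5=2+1=3
CMP R5, 5  (cmp 3,5)
JLT again: taken
LOAD R3, [R1] → R3=M[112]=-3
XOR R6, R3 → R6=7^(-3)=-6
ADD R1, 4 → R1=112+4=116
ADD R5, 1 → R5=3+1=4
CMP R5, 5  (cmp 4,5)
JLT again: taken
LOAD R3, [R1] → R3=M[116]=3
XOR R6, R3 → R6=(-6)^3=-7
ADD R1, 4 → R1=116+4=120
ADD R5, 1 → R5=4+1=5
CMP R5, 5  (cmp 5,5)
JLT again: not taken
STORE R3, [100] → M[100]=3
halt.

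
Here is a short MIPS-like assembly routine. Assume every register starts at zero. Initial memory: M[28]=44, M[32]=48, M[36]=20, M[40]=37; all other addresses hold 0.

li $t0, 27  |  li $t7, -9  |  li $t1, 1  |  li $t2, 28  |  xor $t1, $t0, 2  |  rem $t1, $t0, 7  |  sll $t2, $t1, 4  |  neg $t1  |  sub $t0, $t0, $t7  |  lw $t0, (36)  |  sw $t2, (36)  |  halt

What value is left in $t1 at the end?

-6

$t0=27
$t7=-9
$t1=1
$t2=28
$t1=27^2=25
$t1=27%7=6
$t2=6<<4=96
$t1=-(6)=-6
$t0=27-(-9)=36
$t0=M[36]=20
sw $t2, (36) → M[36]=96
halt.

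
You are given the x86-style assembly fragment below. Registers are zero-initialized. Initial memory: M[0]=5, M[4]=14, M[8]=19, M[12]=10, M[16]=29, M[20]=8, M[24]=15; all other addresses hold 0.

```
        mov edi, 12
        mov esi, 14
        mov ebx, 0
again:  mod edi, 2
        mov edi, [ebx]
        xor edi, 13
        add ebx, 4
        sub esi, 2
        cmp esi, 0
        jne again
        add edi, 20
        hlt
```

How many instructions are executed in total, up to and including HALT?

edi=12
esi=14
ebx=0
edi=12%2=0
edi=M[0]=5
edi=5^13=8
ebx=0+4=4
esi=14-2=12
cmp esi, 0  (cmp 12,0)
jne again: taken
edi=8%2=0
edi=M[4]=14
edi=14^13=3
ebx=4+4=8
esi=12-2=10
cmp esi, 0  (cmp 10,0)
jne again: taken
edi=3%2=1
edi=M[8]=19
edi=19^13=30
ebx=8+4=12
esi=10-2=8
cmp esi, 0  (cmp 8,0)
jne again: taken
edi=30%2=0
edi=M[12]=10
edi=10^13=7
ebx=12+4=16
esi=8-2=6
cmp esi, 0  (cmp 6,0)
jne again: taken
edi=7%2=1
edi=M[16]=29
edi=29^13=16
ebx=16+4=20
esi=6-2=4
cmp esi, 0  (cmp 4,0)
jne again: taken
edi=16%2=0
edi=M[20]=8
edi=8^13=5
ebx=20+4=24
esi=4-2=2
cmp esi, 0  (cmp 2,0)
jne again: taken
edi=5%2=1
edi=M[24]=15
edi=15^13=2
ebx=24+4=28
esi=2-2=0
cmp esi, 0  (cmp 0,0)
jne again: not taken
edi=2+20=22
halt.
Total executed instructions: 54.

54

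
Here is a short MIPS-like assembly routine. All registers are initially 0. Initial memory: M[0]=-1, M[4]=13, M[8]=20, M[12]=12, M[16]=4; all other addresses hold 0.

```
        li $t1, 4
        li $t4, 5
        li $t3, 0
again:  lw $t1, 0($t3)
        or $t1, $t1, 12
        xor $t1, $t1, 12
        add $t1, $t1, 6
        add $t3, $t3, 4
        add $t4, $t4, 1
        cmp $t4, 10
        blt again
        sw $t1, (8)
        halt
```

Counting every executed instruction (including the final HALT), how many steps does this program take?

after li $t1, 4: $t1=4
after li $t4, 5: $t4=5
after li $t3, 0: $t3=0
after lw $t1, 0($t3): $t1=M[0]=-1
after or $t1, $t1, 12: $t1=(-1)|12=-1
after xor $t1, $t1, 12: $t1=(-1)^12=-13
after add $t1, $t1, 6: $t1=(-13)+6=-7
after add $t3, $t3, 4: $t3=0+4=4
after add $t4, $t4, 1: $t4=5+1=6
cmp $t4, 10  (cmp 6,10)
blt again: taken
after lw $t1, 0($t3): $t1=M[4]=13
after or $t1, $t1, 12: $t1=13|12=13
after xor $t1, $t1, 12: $t1=13^12=1
after add $t1, $t1, 6: $t1=1+6=7
after add $t3, $t3, 4: $t3=4+4=8
after add $t4, $t4, 1: $t4=6+1=7
cmp $t4, 10  (cmp 7,10)
blt again: taken
after lw $t1, 0($t3): $t1=M[8]=20
after or $t1, $t1, 12: $t1=20|12=28
after xor $t1, $t1, 12: $t1=28^12=16
after add $t1, $t1, 6: $t1=16+6=22
after add $t3, $t3, 4: $t3=8+4=12
after add $t4, $t4, 1: $t4=7+1=8
cmp $t4, 10  (cmp 8,10)
blt again: taken
after lw $t1, 0($t3): $t1=M[12]=12
after or $t1, $t1, 12: $t1=12|12=12
after xor $t1, $t1, 12: $t1=12^12=0
after add $t1, $t1, 6: $t1=0+6=6
after add $t3, $t3, 4: $t3=12+4=16
after add $t4, $t4, 1: $t4=8+1=9
cmp $t4, 10  (cmp 9,10)
blt again: taken
after lw $t1, 0($t3): $t1=M[16]=4
after or $t1, $t1, 12: $t1=4|12=12
after xor $t1, $t1, 12: $t1=12^12=0
after add $t1, $t1, 6: $t1=0+6=6
after add $t3, $t3, 4: $t3=16+4=20
after add $t4, $t4, 1: $t4=9+1=10
cmp $t4, 10  (cmp 10,10)
blt again: not taken
sw $t1, (8) → M[8]=6
halt.
Total executed instructions: 45.

45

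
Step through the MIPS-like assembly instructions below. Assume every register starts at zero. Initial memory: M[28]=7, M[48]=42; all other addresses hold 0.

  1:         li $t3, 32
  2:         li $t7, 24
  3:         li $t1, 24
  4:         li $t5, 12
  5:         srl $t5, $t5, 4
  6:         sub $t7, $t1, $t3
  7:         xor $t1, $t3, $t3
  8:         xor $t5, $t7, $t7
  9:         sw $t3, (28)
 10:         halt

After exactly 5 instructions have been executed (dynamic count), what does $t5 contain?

0

li $t3, 32 → $t3=32
li $t7, 24 → $t7=24
li $t1, 24 → $t1=24
li $t5, 12 → $t5=12
srl $t5, $t5, 4 → $t5=12>>4=0
After step 5: $t5 = 0.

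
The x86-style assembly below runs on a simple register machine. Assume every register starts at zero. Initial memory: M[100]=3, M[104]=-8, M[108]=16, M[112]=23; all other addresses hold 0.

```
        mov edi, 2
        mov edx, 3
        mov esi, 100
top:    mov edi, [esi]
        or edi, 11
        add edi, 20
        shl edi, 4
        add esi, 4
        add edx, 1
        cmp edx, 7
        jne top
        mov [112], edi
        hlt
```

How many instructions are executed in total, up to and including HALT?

37

after mov edi, 2: edi=2
after mov edx, 3: edx=3
after mov esi, 100: esi=100
after mov edi, [esi]: edi=M[100]=3
after or edi, 11: edi=3|11=11
after add edi, 20: edi=11+20=31
after shl edi, 4: edi=31<<4=496
after add esi, 4: esi=100+4=104
after add edx, 1: edx=3+1=4
cmp edx, 7  (cmp 4,7)
jne top: taken
after mov edi, [esi]: edi=M[104]=-8
after or edi, 11: edi=(-8)|11=-5
after add edi, 20: edi=(-5)+20=15
after shl edi, 4: edi=15<<4=240
after add esi, 4: esi=104+4=108
after add edx, 1: edx=4+1=5
cmp edx, 7  (cmp 5,7)
jne top: taken
after mov edi, [esi]: edi=M[108]=16
after or edi, 11: edi=16|11=27
after add edi, 20: edi=27+20=47
after shl edi, 4: edi=47<<4=752
after add esi, 4: esi=108+4=112
after add edx, 1: edx=5+1=6
cmp edx, 7  (cmp 6,7)
jne top: taken
after mov edi, [esi]: edi=M[112]=23
after or edi, 11: edi=23|11=31
after add edi, 20: edi=31+20=51
after shl edi, 4: edi=51<<4=816
after add esi, 4: esi=112+4=116
after add edx, 1: edx=6+1=7
cmp edx, 7  (cmp 7,7)
jne top: not taken
mov [112], edi → M[112]=816
halt.
Total executed instructions: 37.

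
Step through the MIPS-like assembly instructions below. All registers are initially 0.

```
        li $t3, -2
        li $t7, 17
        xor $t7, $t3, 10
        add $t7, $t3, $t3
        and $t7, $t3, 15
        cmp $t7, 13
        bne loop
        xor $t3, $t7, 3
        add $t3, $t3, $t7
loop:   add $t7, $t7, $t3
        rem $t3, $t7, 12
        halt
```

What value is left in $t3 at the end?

0

after li $t3, -2: $t3=-2
after li $t7, 17: $t7=17
after xor $t7, $t3, 10: $t7=(-2)^10=-12
after add $t7, $t3, $t3: $t7=(-2)+(-2)=-4
after and $t7, $t3, 15: $t7=(-2)&15=14
cmp $t7, 13  (cmp 14,13)
bne loop: taken
after add $t7, $t7, $t3: $t7=14+(-2)=12
after rem $t3, $t7, 12: $t3=12%12=0
halt.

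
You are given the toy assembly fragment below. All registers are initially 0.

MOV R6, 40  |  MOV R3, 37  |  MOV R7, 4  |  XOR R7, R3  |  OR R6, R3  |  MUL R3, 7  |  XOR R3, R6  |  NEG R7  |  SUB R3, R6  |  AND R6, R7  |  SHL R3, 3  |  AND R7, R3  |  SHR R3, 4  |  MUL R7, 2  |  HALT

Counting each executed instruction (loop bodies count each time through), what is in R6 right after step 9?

R6=40
R3=37
R7=4
R7=4^37=33
R6=40|37=45
R3=37*7=259
R3=259^45=302
R7=-(33)=-33
R3=302-45=257
After step 9: R6 = 45.

45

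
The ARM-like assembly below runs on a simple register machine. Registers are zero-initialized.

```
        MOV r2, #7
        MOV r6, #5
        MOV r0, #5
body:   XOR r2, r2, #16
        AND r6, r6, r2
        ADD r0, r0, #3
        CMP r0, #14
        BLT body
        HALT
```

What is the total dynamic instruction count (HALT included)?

MOV r2, #7 → r2=7
MOV r6, #5 → r6=5
MOV r0, #5 → r0=5
XOR r2, r2, #16 → r2=7^16=23
AND r6, r6, r2 → r6=5&23=5
ADD r0, r0, #3 → r0=5+3=8
CMP r0, #14  (cmp 8,14)
BLT body: taken
XOR r2, r2, #16 → r2=23^16=7
AND r6, r6, r2 → r6=5&7=5
ADD r0, r0, #3 → r0=8+3=11
CMP r0, #14  (cmp 11,14)
BLT body: taken
XOR r2, r2, #16 → r2=7^16=23
AND r6, r6, r2 → r6=5&23=5
ADD r0, r0, #3 → r0=11+3=14
CMP r0, #14  (cmp 14,14)
BLT body: not taken
halt.
Total executed instructions: 19.

19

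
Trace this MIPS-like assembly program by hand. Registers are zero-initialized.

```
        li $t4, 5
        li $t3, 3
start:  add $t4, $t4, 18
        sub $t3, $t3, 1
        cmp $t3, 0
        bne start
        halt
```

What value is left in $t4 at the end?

59

after li $t4, 5: $t4=5
after li $t3, 3: $t3=3
after add $t4, $t4, 18: $t4=5+18=23
after sub $t3, $t3, 1: $t3=3-1=2
cmp $t3, 0  (cmp 2,0)
bne start: taken
after add $t4, $t4, 18: $t4=23+18=41
after sub $t3, $t3, 1: $t3=2-1=1
cmp $t3, 0  (cmp 1,0)
bne start: taken
after add $t4, $t4, 18: $t4=41+18=59
after sub $t3, $t3, 1: $t3=1-1=0
cmp $t3, 0  (cmp 0,0)
bne start: not taken
halt.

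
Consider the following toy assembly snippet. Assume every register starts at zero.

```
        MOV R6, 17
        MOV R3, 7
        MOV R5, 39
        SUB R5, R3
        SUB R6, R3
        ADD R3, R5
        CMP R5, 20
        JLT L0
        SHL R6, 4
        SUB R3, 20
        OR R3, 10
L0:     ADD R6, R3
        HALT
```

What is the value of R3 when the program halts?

27

after MOV R6, 17: R6=17
after MOV R3, 7: R3=7
after MOV R5, 39: R5=39
after SUB R5, R3: R5=39-7=32
after SUB R6, R3: R6=17-7=10
after ADD R3, R5: R3=7+32=39
CMP R5, 20  (cmp 32,20)
JLT L0: not taken
after SHL R6, 4: R6=10<<4=160
after SUB R3, 20: R3=39-20=19
after OR R3, 10: R3=19|10=27
after ADD R6, R3: R6=160+27=187
halt.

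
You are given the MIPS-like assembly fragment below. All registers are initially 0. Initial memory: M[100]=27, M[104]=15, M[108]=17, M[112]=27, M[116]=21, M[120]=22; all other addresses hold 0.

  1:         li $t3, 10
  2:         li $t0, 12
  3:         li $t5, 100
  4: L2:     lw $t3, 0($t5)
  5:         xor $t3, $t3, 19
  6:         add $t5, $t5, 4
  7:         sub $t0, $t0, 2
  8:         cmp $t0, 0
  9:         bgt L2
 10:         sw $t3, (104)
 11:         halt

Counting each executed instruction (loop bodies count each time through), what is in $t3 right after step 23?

8

after li $t3, 10: $t3=10
after li $t0, 12: $t0=12
after li $t5, 100: $t5=100
after lw $t3, 0($t5): $t3=M[100]=27
after xor $t3, $t3, 19: $t3=27^19=8
after add $t5, $t5, 4: $t5=100+4=104
after sub $t0, $t0, 2: $t0=12-2=10
cmp $t0, 0  (cmp 10,0)
bgt L2: taken
after lw $t3, 0($t5): $t3=M[104]=15
after xor $t3, $t3, 19: $t3=15^19=28
after add $t5, $t5, 4: $t5=104+4=108
after sub $t0, $t0, 2: $t0=10-2=8
cmp $t0, 0  (cmp 8,0)
bgt L2: taken
after lw $t3, 0($t5): $t3=M[108]=17
after xor $t3, $t3, 19: $t3=17^19=2
after add $t5, $t5, 4: $t5=108+4=112
after sub $t0, $t0, 2: $t0=8-2=6
cmp $t0, 0  (cmp 6,0)
bgt L2: taken
after lw $t3, 0($t5): $t3=M[112]=27
after xor $t3, $t3, 19: $t3=27^19=8
After step 23: $t3 = 8.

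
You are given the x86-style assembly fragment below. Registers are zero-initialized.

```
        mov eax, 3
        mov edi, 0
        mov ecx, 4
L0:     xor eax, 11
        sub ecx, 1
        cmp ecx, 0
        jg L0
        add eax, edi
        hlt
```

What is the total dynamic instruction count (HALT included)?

eax=3
edi=0
ecx=4
eax=3^11=8
ecx=4-1=3
cmp ecx, 0  (cmp 3,0)
jg L0: taken
eax=8^11=3
ecx=3-1=2
cmp ecx, 0  (cmp 2,0)
jg L0: taken
eax=3^11=8
ecx=2-1=1
cmp ecx, 0  (cmp 1,0)
jg L0: taken
eax=8^11=3
ecx=1-1=0
cmp ecx, 0  (cmp 0,0)
jg L0: not taken
eax=3+0=3
halt.
Total executed instructions: 21.

21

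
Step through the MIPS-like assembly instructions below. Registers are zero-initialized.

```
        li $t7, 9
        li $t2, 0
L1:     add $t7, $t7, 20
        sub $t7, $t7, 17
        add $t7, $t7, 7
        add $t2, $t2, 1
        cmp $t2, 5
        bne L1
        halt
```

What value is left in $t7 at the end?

after li $t7, 9: $t7=9
after li $t2, 0: $t2=0
after add $t7, $t7, 20: $t7=9+20=29
after sub $t7, $t7, 17: $t7=29-17=12
after add $t7, $t7, 7: $t7=12+7=19
after add $t2, $t2, 1: $t2=0+1=1
cmp $t2, 5  (cmp 1,5)
bne L1: taken
after add $t7, $t7, 20: $t7=19+20=39
after sub $t7, $t7, 17: $t7=39-17=22
after add $t7, $t7, 7: $t7=22+7=29
after add $t2, $t2, 1: $t2=1+1=2
cmp $t2, 5  (cmp 2,5)
bne L1: taken
after add $t7, $t7, 20: $t7=29+20=49
after sub $t7, $t7, 17: $t7=49-17=32
after add $t7, $t7, 7: $t7=32+7=39
after add $t2, $t2, 1: $t2=2+1=3
cmp $t2, 5  (cmp 3,5)
bne L1: taken
after add $t7, $t7, 20: $t7=39+20=59
after sub $t7, $t7, 17: $t7=59-17=42
after add $t7, $t7, 7: $t7=42+7=49
after add $t2, $t2, 1: $t2=3+1=4
cmp $t2, 5  (cmp 4,5)
bne L1: taken
after add $t7, $t7, 20: $t7=49+20=69
after sub $t7, $t7, 17: $t7=69-17=52
after add $t7, $t7, 7: $t7=52+7=59
after add $t2, $t2, 1: $t2=4+1=5
cmp $t2, 5  (cmp 5,5)
bne L1: not taken
halt.

59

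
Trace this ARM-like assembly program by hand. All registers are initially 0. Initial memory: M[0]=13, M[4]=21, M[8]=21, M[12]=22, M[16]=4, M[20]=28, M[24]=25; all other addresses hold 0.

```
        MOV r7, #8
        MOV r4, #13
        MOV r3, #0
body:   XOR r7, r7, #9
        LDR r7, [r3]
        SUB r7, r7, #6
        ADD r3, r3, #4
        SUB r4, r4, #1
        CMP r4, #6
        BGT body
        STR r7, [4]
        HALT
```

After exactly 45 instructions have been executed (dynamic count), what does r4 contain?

MOV r7, #8 → r7=8
MOV r4, #13 → r4=13
MOV r3, #0 → r3=0
XOR r7, r7, #9 → r7=8^9=1
LDR r7, [r3] → r7=M[0]=13
SUB r7, r7, #6 → r7=13-6=7
ADD r3, r3, #4 → r3=0+4=4
SUB r4, r4, #1 → r4=13-1=12
CMP r4, #6  (cmp 12,6)
BGT body: taken
XOR r7, r7, #9 → r7=7^9=14
LDR r7, [r3] → r7=M[4]=21
SUB r7, r7, #6 → r7=21-6=15
ADD r3, r3, #4 → r3=4+4=8
SUB r4, r4, #1 → r4=12-1=11
CMP r4, #6  (cmp 11,6)
BGT body: taken
XOR r7, r7, #9 → r7=15^9=6
LDR r7, [r3] → r7=M[8]=21
SUB r7, r7, #6 → r7=21-6=15
ADD r3, r3, #4 → r3=8+4=12
SUB r4, r4, #1 → r4=11-1=10
CMP r4, #6  (cmp 10,6)
BGT body: taken
XOR r7, r7, #9 → r7=15^9=6
LDR r7, [r3] → r7=M[12]=22
SUB r7, r7, #6 → r7=22-6=16
ADD r3, r3, #4 → r3=12+4=16
SUB r4, r4, #1 → r4=10-1=9
CMP r4, #6  (cmp 9,6)
BGT body: taken
XOR r7, r7, #9 → r7=16^9=25
LDR r7, [r3] → r7=M[16]=4
SUB r7, r7, #6 → r7=4-6=-2
ADD r3, r3, #4 → r3=16+4=20
SUB r4, r4, #1 → r4=9-1=8
CMP r4, #6  (cmp 8,6)
BGT body: taken
XOR r7, r7, #9 → r7=(-2)^9=-9
LDR r7, [r3] → r7=M[20]=28
SUB r7, r7, #6 → r7=28-6=22
ADD r3, r3, #4 → r3=20+4=24
SUB r4, r4, #1 → r4=8-1=7
CMP r4, #6  (cmp 7,6)
BGT body: taken
After step 45: r4 = 7.

7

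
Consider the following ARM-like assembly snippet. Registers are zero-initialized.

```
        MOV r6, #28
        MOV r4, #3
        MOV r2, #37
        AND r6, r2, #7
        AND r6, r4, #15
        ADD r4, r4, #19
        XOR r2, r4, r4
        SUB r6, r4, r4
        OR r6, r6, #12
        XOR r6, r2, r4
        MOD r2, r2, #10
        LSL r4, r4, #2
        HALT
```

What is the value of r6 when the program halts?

r6=28
r4=3
r2=37
r6=37&7=5
r6=3&15=3
r4=3+19=22
r2=22^22=0
r6=22-22=0
r6=0|12=12
r6=0^22=22
r2=0%10=0
r4=22<<2=88
halt.

22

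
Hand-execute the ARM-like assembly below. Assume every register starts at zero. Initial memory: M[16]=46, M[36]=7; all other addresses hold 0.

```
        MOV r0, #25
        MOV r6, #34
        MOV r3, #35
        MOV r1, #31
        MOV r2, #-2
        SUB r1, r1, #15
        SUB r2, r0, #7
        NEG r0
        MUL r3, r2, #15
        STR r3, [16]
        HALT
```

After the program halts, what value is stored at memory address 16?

270

r0=25
r6=34
r3=35
r1=31
r2=-2
r1=31-15=16
r2=25-7=18
r0=-(25)=-25
r3=18*15=270
STR r3, [16] → M[16]=270
halt.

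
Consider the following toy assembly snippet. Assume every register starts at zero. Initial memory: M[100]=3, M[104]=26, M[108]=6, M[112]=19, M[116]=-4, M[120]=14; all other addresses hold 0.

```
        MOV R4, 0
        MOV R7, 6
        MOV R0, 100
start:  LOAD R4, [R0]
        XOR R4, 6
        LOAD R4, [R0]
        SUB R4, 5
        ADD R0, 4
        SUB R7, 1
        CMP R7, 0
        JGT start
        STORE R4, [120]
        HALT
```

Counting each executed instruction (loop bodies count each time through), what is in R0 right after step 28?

MOV R4, 0 → R4=0
MOV R7, 6 → R7=6
MOV R0, 100 → R0=100
LOAD R4, [R0] → R4=M[100]=3
XOR R4, 6 → R4=3^6=5
LOAD R4, [R0] → R4=M[100]=3
SUB R4, 5 → R4=3-5=-2
ADD R0, 4 → R0=100+4=104
SUB R7, 1 → R7=6-1=5
CMP R7, 0  (cmp 5,0)
JGT start: taken
LOAD R4, [R0] → R4=M[104]=26
XOR R4, 6 → R4=26^6=28
LOAD R4, [R0] → R4=M[104]=26
SUB R4, 5 → R4=26-5=21
ADD R0, 4 → R0=104+4=108
SUB R7, 1 → R7=5-1=4
CMP R7, 0  (cmp 4,0)
JGT start: taken
LOAD R4, [R0] → R4=M[108]=6
XOR R4, 6 → R4=6^6=0
LOAD R4, [R0] → R4=M[108]=6
SUB R4, 5 → R4=6-5=1
ADD R0, 4 → R0=108+4=112
SUB R7, 1 → R7=4-1=3
CMP R7, 0  (cmp 3,0)
JGT start: taken
LOAD R4, [R0] → R4=M[112]=19
After step 28: R0 = 112.

112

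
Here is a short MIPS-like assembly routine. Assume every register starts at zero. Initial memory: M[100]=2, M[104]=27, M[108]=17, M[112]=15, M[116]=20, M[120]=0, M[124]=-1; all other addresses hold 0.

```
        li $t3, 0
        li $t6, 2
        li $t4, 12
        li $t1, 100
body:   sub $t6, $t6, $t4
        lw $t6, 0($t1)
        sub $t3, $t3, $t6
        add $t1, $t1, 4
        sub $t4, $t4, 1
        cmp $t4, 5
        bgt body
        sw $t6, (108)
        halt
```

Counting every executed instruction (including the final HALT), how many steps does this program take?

$t3=0
$t6=2
$t4=12
$t1=100
$t6=2-12=-10
$t6=M[100]=2
$t3=0-2=-2
$t1=100+4=104
$t4=12-1=11
cmp $t4, 5  (cmp 11,5)
bgt body: taken
$t6=2-11=-9
$t6=M[104]=27
$t3=(-2)-27=-29
$t1=104+4=108
$t4=11-1=10
cmp $t4, 5  (cmp 10,5)
bgt body: taken
$t6=27-10=17
$t6=M[108]=17
$t3=(-29)-17=-46
$t1=108+4=112
$t4=10-1=9
cmp $t4, 5  (cmp 9,5)
bgt body: taken
$t6=17-9=8
$t6=M[112]=15
$t3=(-46)-15=-61
$t1=112+4=116
$t4=9-1=8
cmp $t4, 5  (cmp 8,5)
bgt body: taken
$t6=15-8=7
$t6=M[116]=20
$t3=(-61)-20=-81
$t1=116+4=120
$t4=8-1=7
cmp $t4, 5  (cmp 7,5)
bgt body: taken
$t6=20-7=13
$t6=M[120]=0
$t3=(-81)-0=-81
$t1=120+4=124
$t4=7-1=6
cmp $t4, 5  (cmp 6,5)
bgt body: taken
$t6=0-6=-6
$t6=M[124]=-1
$t3=(-81)-(-1)=-80
$t1=124+4=128
$t4=6-1=5
cmp $t4, 5  (cmp 5,5)
bgt body: not taken
sw $t6, (108) → M[108]=-1
halt.
Total executed instructions: 55.

55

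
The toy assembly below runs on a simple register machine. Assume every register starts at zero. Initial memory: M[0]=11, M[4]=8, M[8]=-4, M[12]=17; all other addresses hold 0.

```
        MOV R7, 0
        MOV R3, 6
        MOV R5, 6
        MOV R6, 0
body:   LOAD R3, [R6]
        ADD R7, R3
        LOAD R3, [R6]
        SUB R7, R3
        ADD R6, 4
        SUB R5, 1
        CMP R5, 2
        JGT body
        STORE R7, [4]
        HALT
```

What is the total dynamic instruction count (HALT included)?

38

MOV R7, 0 → R7=0
MOV R3, 6 → R3=6
MOV R5, 6 → R5=6
MOV R6, 0 → R6=0
LOAD R3, [R6] → R3=M[0]=11
ADD R7, R3 → R7=0+11=11
LOAD R3, [R6] → R3=M[0]=11
SUB R7, R3 → R7=11-11=0
ADD R6, 4 → R6=0+4=4
SUB R5, 1 → R5=6-1=5
CMP R5, 2  (cmp 5,2)
JGT body: taken
LOAD R3, [R6] → R3=M[4]=8
ADD R7, R3 → R7=0+8=8
LOAD R3, [R6] → R3=M[4]=8
SUB R7, R3 → R7=8-8=0
ADD R6, 4 → R6=4+4=8
SUB R5, 1 → R5=5-1=4
CMP R5, 2  (cmp 4,2)
JGT body: taken
LOAD R3, [R6] → R3=M[8]=-4
ADD R7, R3 → R7=0+(-4)=-4
LOAD R3, [R6] → R3=M[8]=-4
SUB R7, R3 → R7=(-4)-(-4)=0
ADD R6, 4 → R6=8+4=12
SUB R5, 1 → R5=4-1=3
CMP R5, 2  (cmp 3,2)
JGT body: taken
LOAD R3, [R6] → R3=M[12]=17
ADD R7, R3 → R7=0+17=17
LOAD R3, [R6] → R3=M[12]=17
SUB R7, R3 → R7=17-17=0
ADD R6, 4 → R6=12+4=16
SUB R5, 1 → R5=3-1=2
CMP R5, 2  (cmp 2,2)
JGT body: not taken
STORE R7, [4] → M[4]=0
halt.
Total executed instructions: 38.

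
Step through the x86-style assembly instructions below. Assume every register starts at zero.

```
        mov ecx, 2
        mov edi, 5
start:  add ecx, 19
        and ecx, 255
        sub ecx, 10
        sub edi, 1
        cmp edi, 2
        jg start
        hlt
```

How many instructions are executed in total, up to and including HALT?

21

after mov ecx, 2: ecx=2
after mov edi, 5: edi=5
after add ecx, 19: ecx=2+19=21
after and ecx, 255: ecx=21&255=21
after sub ecx, 10: ecx=21-10=11
after sub edi, 1: edi=5-1=4
cmp edi, 2  (cmp 4,2)
jg start: taken
after add ecx, 19: ecx=11+19=30
after and ecx, 255: ecx=30&255=30
after sub ecx, 10: ecx=30-10=20
after sub edi, 1: edi=4-1=3
cmp edi, 2  (cmp 3,2)
jg start: taken
after add ecx, 19: ecx=20+19=39
after and ecx, 255: ecx=39&255=39
after sub ecx, 10: ecx=39-10=29
after sub edi, 1: edi=3-1=2
cmp edi, 2  (cmp 2,2)
jg start: not taken
halt.
Total executed instructions: 21.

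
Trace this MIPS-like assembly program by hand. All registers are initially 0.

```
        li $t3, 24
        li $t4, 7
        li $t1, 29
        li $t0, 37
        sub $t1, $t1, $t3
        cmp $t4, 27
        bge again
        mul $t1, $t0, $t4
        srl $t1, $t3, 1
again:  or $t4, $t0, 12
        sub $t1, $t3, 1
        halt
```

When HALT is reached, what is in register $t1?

$t3=24
$t4=7
$t1=29
$t0=37
$t1=29-24=5
cmp $t4, 27  (cmp 7,27)
bge again: not taken
$t1=37*7=259
$t1=24>>1=12
$t4=37|12=45
$t1=24-1=23
halt.

23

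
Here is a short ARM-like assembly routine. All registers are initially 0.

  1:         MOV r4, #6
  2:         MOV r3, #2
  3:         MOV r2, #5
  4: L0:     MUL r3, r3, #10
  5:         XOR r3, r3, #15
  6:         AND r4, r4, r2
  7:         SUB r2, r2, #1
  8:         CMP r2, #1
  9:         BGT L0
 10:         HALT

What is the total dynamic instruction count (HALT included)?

MOV r4, #6 → r4=6
MOV r3, #2 → r3=2
MOV r2, #5 → r2=5
MUL r3, r3, #10 → r3=2*10=20
XOR r3, r3, #15 → r3=20^15=27
AND r4, r4, r2 → r4=6&5=4
SUB r2, r2, #1 → r2=5-1=4
CMP r2, #1  (cmp 4,1)
BGT L0: taken
MUL r3, r3, #10 → r3=27*10=270
XOR r3, r3, #15 → r3=270^15=257
AND r4, r4, r2 → r4=4&4=4
SUB r2, r2, #1 → r2=4-1=3
CMP r2, #1  (cmp 3,1)
BGT L0: taken
MUL r3, r3, #10 → r3=257*10=2570
XOR r3, r3, #15 → r3=2570^15=2565
AND r4, r4, r2 → r4=4&3=0
SUB r2, r2, #1 → r2=3-1=2
CMP r2, #1  (cmp 2,1)
BGT L0: taken
MUL r3, r3, #10 → r3=2565*10=25650
XOR r3, r3, #15 → r3=25650^15=25661
AND r4, r4, r2 → r4=0&2=0
SUB r2, r2, #1 → r2=2-1=1
CMP r2, #1  (cmp 1,1)
BGT L0: not taken
halt.
Total executed instructions: 28.

28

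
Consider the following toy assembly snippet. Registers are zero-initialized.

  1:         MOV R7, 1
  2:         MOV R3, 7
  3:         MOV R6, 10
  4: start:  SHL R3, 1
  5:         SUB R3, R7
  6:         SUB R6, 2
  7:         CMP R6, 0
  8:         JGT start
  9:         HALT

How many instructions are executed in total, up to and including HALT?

29

R7=1
R3=7
R6=10
R3=7<<1=14
R3=14-1=13
R6=10-2=8
CMP R6, 0  (cmp 8,0)
JGT start: taken
R3=13<<1=26
R3=26-1=25
R6=8-2=6
CMP R6, 0  (cmp 6,0)
JGT start: taken
R3=25<<1=50
R3=50-1=49
R6=6-2=4
CMP R6, 0  (cmp 4,0)
JGT start: taken
R3=49<<1=98
R3=98-1=97
R6=4-2=2
CMP R6, 0  (cmp 2,0)
JGT start: taken
R3=97<<1=194
R3=194-1=193
R6=2-2=0
CMP R6, 0  (cmp 0,0)
JGT start: not taken
halt.
Total executed instructions: 29.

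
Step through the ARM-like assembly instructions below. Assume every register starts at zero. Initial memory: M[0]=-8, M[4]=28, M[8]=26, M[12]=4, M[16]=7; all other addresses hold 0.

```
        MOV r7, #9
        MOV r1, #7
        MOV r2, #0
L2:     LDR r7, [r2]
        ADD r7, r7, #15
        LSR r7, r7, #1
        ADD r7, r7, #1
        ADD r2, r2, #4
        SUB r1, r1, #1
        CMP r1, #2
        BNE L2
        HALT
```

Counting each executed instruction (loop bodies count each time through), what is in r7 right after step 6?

3

r7=9
r1=7
r2=0
r7=M[0]=-8
r7=(-8)+15=7
r7=7>>1=3
After step 6: r7 = 3.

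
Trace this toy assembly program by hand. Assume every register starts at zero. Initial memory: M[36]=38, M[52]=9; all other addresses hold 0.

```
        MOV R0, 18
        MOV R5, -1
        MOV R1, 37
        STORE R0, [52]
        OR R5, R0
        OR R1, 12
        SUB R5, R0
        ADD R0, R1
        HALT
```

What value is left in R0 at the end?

63

R0=18
R5=-1
R1=37
STORE R0, [52] → M[52]=18
R5=(-1)|18=-1
R1=37|12=45
R5=(-1)-18=-19
R0=18+45=63
halt.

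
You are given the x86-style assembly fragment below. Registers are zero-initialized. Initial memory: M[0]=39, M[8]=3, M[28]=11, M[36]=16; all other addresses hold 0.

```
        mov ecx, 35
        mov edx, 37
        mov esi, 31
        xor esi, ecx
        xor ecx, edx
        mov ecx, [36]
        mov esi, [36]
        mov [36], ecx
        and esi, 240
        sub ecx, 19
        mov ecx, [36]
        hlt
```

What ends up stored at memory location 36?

16

after mov ecx, 35: ecx=35
after mov edx, 37: edx=37
after mov esi, 31: esi=31
after xor esi, ecx: esi=31^35=60
after xor ecx, edx: ecx=35^37=6
after mov ecx, [36]: ecx=M[36]=16
after mov esi, [36]: esi=M[36]=16
mov [36], ecx → M[36]=16
after and esi, 240: esi=16&240=16
after sub ecx, 19: ecx=16-19=-3
after mov ecx, [36]: ecx=M[36]=16
halt.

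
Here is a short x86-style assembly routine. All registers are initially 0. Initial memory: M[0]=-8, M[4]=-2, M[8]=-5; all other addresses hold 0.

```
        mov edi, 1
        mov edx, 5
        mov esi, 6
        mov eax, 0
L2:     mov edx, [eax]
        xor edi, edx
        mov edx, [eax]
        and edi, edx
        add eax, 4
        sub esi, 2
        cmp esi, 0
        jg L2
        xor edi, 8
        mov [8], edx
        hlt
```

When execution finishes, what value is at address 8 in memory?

-5

mov edi, 1 → edi=1
mov edx, 5 → edx=5
mov esi, 6 → esi=6
mov eax, 0 → eax=0
mov edx, [eax] → edx=M[0]=-8
xor edi, edx → edi=1^(-8)=-7
mov edx, [eax] → edx=M[0]=-8
and edi, edx → edi=(-7)&(-8)=-8
add eax, 4 → eax=0+4=4
sub esi, 2 → esi=6-2=4
cmp esi, 0  (cmp 4,0)
jg L2: taken
mov edx, [eax] → edx=M[4]=-2
xor edi, edx → edi=(-8)^(-2)=6
mov edx, [eax] → edx=M[4]=-2
and edi, edx → edi=6&(-2)=6
add eax, 4 → eax=4+4=8
sub esi, 2 → esi=4-2=2
cmp esi, 0  (cmp 2,0)
jg L2: taken
mov edx, [eax] → edx=M[8]=-5
xor edi, edx → edi=6^(-5)=-3
mov edx, [eax] → edx=M[8]=-5
and edi, edx → edi=(-3)&(-5)=-7
add eax, 4 → eax=8+4=12
sub esi, 2 → esi=2-2=0
cmp esi, 0  (cmp 0,0)
jg L2: not taken
xor edi, 8 → edi=(-7)^8=-15
mov [8], edx → M[8]=-5
halt.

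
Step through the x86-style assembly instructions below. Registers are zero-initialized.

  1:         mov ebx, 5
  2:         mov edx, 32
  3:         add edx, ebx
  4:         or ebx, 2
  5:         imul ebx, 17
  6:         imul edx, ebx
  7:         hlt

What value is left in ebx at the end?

119

mov ebx, 5 → ebx=5
mov edx, 32 → edx=32
add edx, ebx → edx=32+5=37
or ebx, 2 → ebx=5|2=7
imul ebx, 17 → ebx=7*17=119
imul edx, ebx → edx=37*119=4403
halt.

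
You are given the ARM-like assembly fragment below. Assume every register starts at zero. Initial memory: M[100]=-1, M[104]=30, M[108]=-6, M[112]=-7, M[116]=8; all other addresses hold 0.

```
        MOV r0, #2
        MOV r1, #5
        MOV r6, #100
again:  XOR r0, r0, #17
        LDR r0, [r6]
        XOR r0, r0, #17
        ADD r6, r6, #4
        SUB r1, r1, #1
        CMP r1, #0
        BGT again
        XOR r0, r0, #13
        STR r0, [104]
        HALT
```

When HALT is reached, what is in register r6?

r0=2
r1=5
r6=100
r0=2^17=19
r0=M[100]=-1
r0=(-1)^17=-18
r6=100+4=104
r1=5-1=4
CMP r1, #0  (cmp 4,0)
BGT again: taken
r0=(-18)^17=-1
r0=M[104]=30
r0=30^17=15
r6=104+4=108
r1=4-1=3
CMP r1, #0  (cmp 3,0)
BGT again: taken
r0=15^17=30
r0=M[108]=-6
r0=(-6)^17=-21
r6=108+4=112
r1=3-1=2
CMP r1, #0  (cmp 2,0)
BGT again: taken
r0=(-21)^17=-6
r0=M[112]=-7
r0=(-7)^17=-24
r6=112+4=116
r1=2-1=1
CMP r1, #0  (cmp 1,0)
BGT again: taken
r0=(-24)^17=-7
r0=M[116]=8
r0=8^17=25
r6=116+4=120
r1=1-1=0
CMP r1, #0  (cmp 0,0)
BGT again: not taken
r0=25^13=20
STR r0, [104] → M[104]=20
halt.

120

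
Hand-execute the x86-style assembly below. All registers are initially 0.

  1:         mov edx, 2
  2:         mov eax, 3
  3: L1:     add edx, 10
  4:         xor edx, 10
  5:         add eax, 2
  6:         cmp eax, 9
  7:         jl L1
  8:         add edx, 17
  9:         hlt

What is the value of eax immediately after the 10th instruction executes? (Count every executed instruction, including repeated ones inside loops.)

7

after mov edx, 2: edx=2
after mov eax, 3: eax=3
after add edx, 10: edx=2+10=12
after xor edx, 10: edx=12^10=6
after add eax, 2: eax=3+2=5
cmp eax, 9  (cmp 5,9)
jl L1: taken
after add edx, 10: edx=6+10=16
after xor edx, 10: edx=16^10=26
after add eax, 2: eax=5+2=7
After step 10: eax = 7.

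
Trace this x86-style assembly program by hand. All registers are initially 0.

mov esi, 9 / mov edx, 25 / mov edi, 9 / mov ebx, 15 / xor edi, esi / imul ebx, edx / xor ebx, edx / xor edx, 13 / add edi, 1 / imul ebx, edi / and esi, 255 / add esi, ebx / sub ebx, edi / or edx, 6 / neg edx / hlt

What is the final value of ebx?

365

after mov esi, 9: esi=9
after mov edx, 25: edx=25
after mov edi, 9: edi=9
after mov ebx, 15: ebx=15
after xor edi, esi: edi=9^9=0
after imul ebx, edx: ebx=15*25=375
after xor ebx, edx: ebx=375^25=366
after xor edx, 13: edx=25^13=20
after add edi, 1: edi=0+1=1
after imul ebx, edi: ebx=366*1=366
after and esi, 255: esi=9&255=9
after add esi, ebx: esi=9+366=375
after sub ebx, edi: ebx=366-1=365
after or edx, 6: edx=20|6=22
after neg edx: edx=-(22)=-22
halt.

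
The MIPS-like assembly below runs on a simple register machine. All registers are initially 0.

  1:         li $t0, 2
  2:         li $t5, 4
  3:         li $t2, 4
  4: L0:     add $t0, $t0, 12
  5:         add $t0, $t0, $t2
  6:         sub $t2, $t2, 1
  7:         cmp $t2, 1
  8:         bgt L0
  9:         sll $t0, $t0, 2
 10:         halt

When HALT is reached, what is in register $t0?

after li $t0, 2: $t0=2
after li $t5, 4: $t5=4
after li $t2, 4: $t2=4
after add $t0, $t0, 12: $t0=2+12=14
after add $t0, $t0, $t2: $t0=14+4=18
after sub $t2, $t2, 1: $t2=4-1=3
cmp $t2, 1  (cmp 3,1)
bgt L0: taken
after add $t0, $t0, 12: $t0=18+12=30
after add $t0, $t0, $t2: $t0=30+3=33
after sub $t2, $t2, 1: $t2=3-1=2
cmp $t2, 1  (cmp 2,1)
bgt L0: taken
after add $t0, $t0, 12: $t0=33+12=45
after add $t0, $t0, $t2: $t0=45+2=47
after sub $t2, $t2, 1: $t2=2-1=1
cmp $t2, 1  (cmp 1,1)
bgt L0: not taken
after sll $t0, $t0, 2: $t0=47<<2=188
halt.

188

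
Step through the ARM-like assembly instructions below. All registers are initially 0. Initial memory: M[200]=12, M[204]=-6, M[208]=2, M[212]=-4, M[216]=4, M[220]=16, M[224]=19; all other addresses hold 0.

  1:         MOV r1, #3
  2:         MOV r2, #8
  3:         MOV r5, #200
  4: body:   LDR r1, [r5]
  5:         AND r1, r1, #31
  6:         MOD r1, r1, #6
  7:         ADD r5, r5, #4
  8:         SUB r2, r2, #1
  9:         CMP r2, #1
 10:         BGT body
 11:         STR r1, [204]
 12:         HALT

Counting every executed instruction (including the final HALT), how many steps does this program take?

MOV r1, #3 → r1=3
MOV r2, #8 → r2=8
MOV r5, #200 → r5=200
LDR r1, [r5] → r1=M[200]=12
AND r1, r1, #31 → r1=12&31=12
MOD r1, r1, #6 → r1=12%6=0
ADD r5, r5, #4 → r5=200+4=204
SUB r2, r2, #1 → r2=8-1=7
CMP r2, #1  (cmp 7,1)
BGT body: taken
LDR r1, [r5] → r1=M[204]=-6
AND r1, r1, #31 → r1=(-6)&31=26
MOD r1, r1, #6 → r1=26%6=2
ADD r5, r5, #4 → r5=204+4=208
SUB r2, r2, #1 → r2=7-1=6
CMP r2, #1  (cmp 6,1)
BGT body: taken
LDR r1, [r5] → r1=M[208]=2
AND r1, r1, #31 → r1=2&31=2
MOD r1, r1, #6 → r1=2%6=2
ADD r5, r5, #4 → r5=208+4=212
SUB r2, r2, #1 → r2=6-1=5
CMP r2, #1  (cmp 5,1)
BGT body: taken
LDR r1, [r5] → r1=M[212]=-4
AND r1, r1, #31 → r1=(-4)&31=28
MOD r1, r1, #6 → r1=28%6=4
ADD r5, r5, #4 → r5=212+4=216
SUB r2, r2, #1 → r2=5-1=4
CMP r2, #1  (cmp 4,1)
BGT body: taken
LDR r1, [r5] → r1=M[216]=4
AND r1, r1, #31 → r1=4&31=4
MOD r1, r1, #6 → r1=4%6=4
ADD r5, r5, #4 → r5=216+4=220
SUB r2, r2, #1 → r2=4-1=3
CMP r2, #1  (cmp 3,1)
BGT body: taken
LDR r1, [r5] → r1=M[220]=16
AND r1, r1, #31 → r1=16&31=16
MOD r1, r1, #6 → r1=16%6=4
ADD r5, r5, #4 → r5=220+4=224
SUB r2, r2, #1 → r2=3-1=2
CMP r2, #1  (cmp 2,1)
BGT body: taken
LDR r1, [r5] → r1=M[224]=19
AND r1, r1, #31 → r1=19&31=19
MOD r1, r1, #6 → r1=19%6=1
ADD r5, r5, #4 → r5=224+4=228
SUB r2, r2, #1 → r2=2-1=1
CMP r2, #1  (cmp 1,1)
BGT body: not taken
STR r1, [204] → M[204]=1
halt.
Total executed instructions: 54.

54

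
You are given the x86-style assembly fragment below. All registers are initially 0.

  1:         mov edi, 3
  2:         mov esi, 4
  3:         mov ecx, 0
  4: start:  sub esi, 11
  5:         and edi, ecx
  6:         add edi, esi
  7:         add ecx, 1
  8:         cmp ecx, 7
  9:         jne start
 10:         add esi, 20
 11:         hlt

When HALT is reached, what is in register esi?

mov edi, 3 → edi=3
mov esi, 4 → esi=4
mov ecx, 0 → ecx=0
sub esi, 11 → esi=4-11=-7
and edi, ecx → edi=3&0=0
add edi, esi → edi=0+(-7)=-7
add ecx, 1 → ecx=0+1=1
cmp ecx, 7  (cmp 1,7)
jne start: taken
sub esi, 11 → esi=(-7)-11=-18
and edi, ecx → edi=(-7)&1=1
add edi, esi → edi=1+(-18)=-17
add ecx, 1 → ecx=1+1=2
cmp ecx, 7  (cmp 2,7)
jne start: taken
sub esi, 11 → esi=(-18)-11=-29
and edi, ecx → edi=(-17)&2=2
add edi, esi → edi=2+(-29)=-27
add ecx, 1 → ecx=2+1=3
cmp ecx, 7  (cmp 3,7)
jne start: taken
sub esi, 11 → esi=(-29)-11=-40
and edi, ecx → edi=(-27)&3=1
add edi, esi → edi=1+(-40)=-39
add ecx, 1 → ecx=3+1=4
cmp ecx, 7  (cmp 4,7)
jne start: taken
sub esi, 11 → esi=(-40)-11=-51
and edi, ecx → edi=(-39)&4=0
add edi, esi → edi=0+(-51)=-51
add ecx, 1 → ecx=4+1=5
cmp ecx, 7  (cmp 5,7)
jne start: taken
sub esi, 11 → esi=(-51)-11=-62
and edi, ecx → edi=(-51)&5=5
add edi, esi → edi=5+(-62)=-57
add ecx, 1 → ecx=5+1=6
cmp ecx, 7  (cmp 6,7)
jne start: taken
sub esi, 11 → esi=(-62)-11=-73
and edi, ecx → edi=(-57)&6=6
add edi, esi → edi=6+(-73)=-67
add ecx, 1 → ecx=6+1=7
cmp ecx, 7  (cmp 7,7)
jne start: not taken
add esi, 20 → esi=(-73)+20=-53
halt.

-53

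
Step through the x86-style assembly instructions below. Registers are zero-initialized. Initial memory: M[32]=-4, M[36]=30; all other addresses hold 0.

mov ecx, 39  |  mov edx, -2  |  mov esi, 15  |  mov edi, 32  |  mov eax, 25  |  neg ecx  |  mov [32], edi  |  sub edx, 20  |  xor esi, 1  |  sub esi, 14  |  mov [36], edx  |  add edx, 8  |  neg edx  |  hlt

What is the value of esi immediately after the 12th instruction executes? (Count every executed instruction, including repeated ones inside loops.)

mov ecx, 39 → ecx=39
mov edx, -2 → edx=-2
mov esi, 15 → esi=15
mov edi, 32 → edi=32
mov eax, 25 → eax=25
neg ecx → ecx=-(39)=-39
mov [32], edi → M[32]=32
sub edx, 20 → edx=(-2)-20=-22
xor esi, 1 → esi=15^1=14
sub esi, 14 → esi=14-14=0
mov [36], edx → M[36]=-22
add edx, 8 → edx=(-22)+8=-14
After step 12: esi = 0.

0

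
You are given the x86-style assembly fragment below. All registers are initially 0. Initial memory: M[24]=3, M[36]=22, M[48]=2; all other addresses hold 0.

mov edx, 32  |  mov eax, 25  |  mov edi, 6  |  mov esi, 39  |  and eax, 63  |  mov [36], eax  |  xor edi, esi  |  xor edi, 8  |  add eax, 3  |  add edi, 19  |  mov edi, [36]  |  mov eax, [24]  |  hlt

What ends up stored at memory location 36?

25

mov edx, 32 → edx=32
mov eax, 25 → eax=25
mov edi, 6 → edi=6
mov esi, 39 → esi=39
and eax, 63 → eax=25&63=25
mov [36], eax → M[36]=25
xor edi, esi → edi=6^39=33
xor edi, 8 → edi=33^8=41
add eax, 3 → eax=25+3=28
add edi, 19 → edi=41+19=60
mov edi, [36] → edi=M[36]=25
mov eax, [24] → eax=M[24]=3
halt.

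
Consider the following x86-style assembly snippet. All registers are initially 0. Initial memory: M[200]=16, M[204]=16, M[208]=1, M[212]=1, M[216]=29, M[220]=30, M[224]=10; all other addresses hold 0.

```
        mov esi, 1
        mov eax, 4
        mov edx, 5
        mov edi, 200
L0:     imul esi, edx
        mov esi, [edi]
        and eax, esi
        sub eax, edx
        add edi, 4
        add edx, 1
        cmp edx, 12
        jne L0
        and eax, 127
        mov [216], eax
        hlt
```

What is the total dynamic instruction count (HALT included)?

after mov esi, 1: esi=1
after mov eax, 4: eax=4
after mov edx, 5: edx=5
after mov edi, 200: edi=200
after imul esi, edx: esi=1*5=5
after mov esi, [edi]: esi=M[200]=16
after and eax, esi: eax=4&16=0
after sub eax, edx: eax=0-5=-5
after add edi, 4: edi=200+4=204
after add edx, 1: edx=5+1=6
cmp edx, 12  (cmp 6,12)
jne L0: taken
after imul esi, edx: esi=16*6=96
after mov esi, [edi]: esi=M[204]=16
after and eax, esi: eax=(-5)&16=16
after sub eax, edx: eax=16-6=10
after add edi, 4: edi=204+4=208
after add edx, 1: edx=6+1=7
cmp edx, 12  (cmp 7,12)
jne L0: taken
after imul esi, edx: esi=16*7=112
after mov esi, [edi]: esi=M[208]=1
after and eax, esi: eax=10&1=0
after sub eax, edx: eax=0-7=-7
after add edi, 4: edi=208+4=212
after add edx, 1: edx=7+1=8
cmp edx, 12  (cmp 8,12)
jne L0: taken
after imul esi, edx: esi=1*8=8
after mov esi, [edi]: esi=M[212]=1
after and eax, esi: eax=(-7)&1=1
after sub eax, edx: eax=1-8=-7
after add edi, 4: edi=212+4=216
after add edx, 1: edx=8+1=9
cmp edx, 12  (cmp 9,12)
jne L0: taken
after imul esi, edx: esi=1*9=9
after mov esi, [edi]: esi=M[216]=29
after and eax, esi: eax=(-7)&29=25
after sub eax, edx: eax=25-9=16
after add edi, 4: edi=216+4=220
after add edx, 1: edx=9+1=10
cmp edx, 12  (cmp 10,12)
jne L0: taken
after imul esi, edx: esi=29*10=290
after mov esi, [edi]: esi=M[220]=30
after and eax, esi: eax=16&30=16
after sub eax, edx: eax=16-10=6
after add edi, 4: edi=220+4=224
after add edx, 1: edx=10+1=11
cmp edx, 12  (cmp 11,12)
jne L0: taken
after imul esi, edx: esi=30*11=330
after mov esi, [edi]: esi=M[224]=10
after and eax, esi: eax=6&10=2
after sub eax, edx: eax=2-11=-9
after add edi, 4: edi=224+4=228
after add edx, 1: edx=11+1=12
cmp edx, 12  (cmp 12,12)
jne L0: not taken
after and eax, 127: eax=(-9)&127=119
mov [216], eax → M[216]=119
halt.
Total executed instructions: 63.

63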